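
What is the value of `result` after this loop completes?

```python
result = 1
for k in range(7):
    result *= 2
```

2^7 = 128
`result` takes the values: 1 → 2 → 4 → 8 → 16 → 32 → 64 → 128

Answer: 128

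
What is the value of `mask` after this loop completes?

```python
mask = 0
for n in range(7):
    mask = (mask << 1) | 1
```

Build 7 consecutive 1-bits: 0b1111111
`mask` takes the values: 0 → 1 → 3 → 7 → 15 → 31 → 63 → 127

Answer: 127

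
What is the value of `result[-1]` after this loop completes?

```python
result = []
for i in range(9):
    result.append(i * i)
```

Last element of squares 0 to 8
`result` takes the values: [] → [0] → [0, 1] → [0, 1, 4] → [0, 1, 4, 9] → [0, 1, 4, 9, 16] → [0, 1, 4, 9, 16, 25] → [0, 1, 4, 9, 16, 25, 36] → [0, 1, 4, 9, 16, 25, 36, 49] → [0, 1, 4, 9, 16, 25, 36, 49, 64]
So `result[-1]` = 64

Answer: 64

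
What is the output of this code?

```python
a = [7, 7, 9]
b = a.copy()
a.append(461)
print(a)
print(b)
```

Key concept: list.copy() creates independent copy.
Step by step:
`a = [7, 7, 9]` → a = [7, 7, 9]
`b = a.copy()` → b = [7, 7, 9]
`a.append(461)` → a = [7, 7, 9, 461]
`print(a)` → prints [7, 7, 9, 461]
`print(b)` → prints [7, 7, 9]

Answer:
[7, 7, 9, 461]
[7, 7, 9]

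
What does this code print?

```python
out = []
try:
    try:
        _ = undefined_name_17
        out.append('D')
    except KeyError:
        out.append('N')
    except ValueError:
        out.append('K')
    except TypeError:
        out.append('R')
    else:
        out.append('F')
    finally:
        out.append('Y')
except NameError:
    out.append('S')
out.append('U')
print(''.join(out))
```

Execution trace: 'Y' (inner finally) → 'S' (outer except NameError) → 'U' (after the try/except). Output: YSU

Answer: YSU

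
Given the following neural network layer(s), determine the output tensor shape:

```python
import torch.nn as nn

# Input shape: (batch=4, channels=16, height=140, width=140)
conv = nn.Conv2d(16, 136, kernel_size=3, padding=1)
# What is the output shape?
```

Input: (4, 16, 140, 140) -> Output: (4, 136, 140, 140)

Answer: (4, 136, 140, 140)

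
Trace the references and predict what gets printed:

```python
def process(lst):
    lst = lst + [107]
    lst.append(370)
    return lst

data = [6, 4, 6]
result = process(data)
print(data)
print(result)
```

Key concept: rebinding parameter vs mutation.
Step by step:
`data = [6, 4, 6]` → data = [6, 4, 6]
`result = process(data)` → result = [6, 4, 6, 107, 370]
`print(data)` → prints [6, 4, 6]
`print(result)` → prints [6, 4, 6, 107, 370]

Answer:
[6, 4, 6]
[6, 4, 6, 107, 370]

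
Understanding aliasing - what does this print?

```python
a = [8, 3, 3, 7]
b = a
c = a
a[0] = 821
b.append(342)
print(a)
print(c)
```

Key concept: multiple aliases.
Step by step:
`a = [8, 3, 3, 7]` → a = [8, 3, 3, 7]
`b = a` → b = [8, 3, 3, 7] (same object as a)
`c = a` → c = [8, 3, 3, 7] (same object as a, b)
`a[0] = 821` → a = [821, 3, 3, 7] (same object as b, c); b = [821, 3, 3, 7] (same object as a, c); c = [821, 3, 3, 7] (same object as a, b)
`b.append(342)` → a = [821, 3, 3, 7, 342] (same object as b, c); b = [821, 3, 3, 7, 342] (same object as a, c); c = [821, 3, 3, 7, 342] (same object as a, b)
`print(a)` → prints [821, 3, 3, 7, 342]
`print(c)` → prints [821, 3, 3, 7, 342]

Answer:
[821, 3, 3, 7, 342]
[821, 3, 3, 7, 342]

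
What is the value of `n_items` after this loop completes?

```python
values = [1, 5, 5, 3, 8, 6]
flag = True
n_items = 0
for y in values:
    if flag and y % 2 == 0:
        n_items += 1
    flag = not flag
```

Count even values at even positions
`n_items` takes the values: 0 → 1

Answer: 1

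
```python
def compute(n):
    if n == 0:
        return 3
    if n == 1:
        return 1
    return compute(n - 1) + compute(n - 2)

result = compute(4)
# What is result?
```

Build up from base cases: compute(0)=3, compute(1)=1, compute(2)=4, compute(3)=5, compute(4)=9

Answer: 9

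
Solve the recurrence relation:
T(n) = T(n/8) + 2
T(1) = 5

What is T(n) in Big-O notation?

Each step divides n by 8 and adds 2. After log_8(n) steps we reach T(1)=5. So T(n) = 2·log_8(n) + 5 = O(log n).

Answer: O(log n)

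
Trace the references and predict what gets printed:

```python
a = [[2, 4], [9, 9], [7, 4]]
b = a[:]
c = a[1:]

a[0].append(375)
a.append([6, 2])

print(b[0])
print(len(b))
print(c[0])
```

Key concept: slice with nested mutation.
Step by step:
`a = [[2, 4], [9, 9], [7, 4]]` → a = [[2, 4], [9, 9], [7, 4]]
`b = a[:]` → b = [[2, 4], [9, 9], [7, 4]]
`c = a[1:]` → c = [[9, 9], [7, 4]]
`a[0].append(375)` → a = [[2, 4, 375], [9, 9], [7, 4]]; b = [[2, 4, 375], [9, 9], [7, 4]]
`a.append([6, 2])` → a = [[2, 4, 375], [9, 9], [7, 4], [6, 2]]
`print(b[0])` → prints [2, 4, 375]
`print(len(b))` → prints 3
`print(c[0])` → prints [9, 9]

Answer:
[2, 4, 375]
3
[9, 9]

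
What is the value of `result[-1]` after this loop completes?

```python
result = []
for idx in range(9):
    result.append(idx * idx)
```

Last element of squares 0 to 8
`result` takes the values: [] → [0] → [0, 1] → [0, 1, 4] → [0, 1, 4, 9] → [0, 1, 4, 9, 16] → [0, 1, 4, 9, 16, 25] → [0, 1, 4, 9, 16, 25, 36] → [0, 1, 4, 9, 16, 25, 36, 49] → [0, 1, 4, 9, 16, 25, 36, 49, 64]
So `result[-1]` = 64

Answer: 64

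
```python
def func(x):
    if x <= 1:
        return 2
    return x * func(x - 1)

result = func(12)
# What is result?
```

func(12) = 12 * 11 * 10 * 9 * 8 * 7 * 6 * 5 * 4 * 3 * 2 * 2 = 958003200

Answer: 958003200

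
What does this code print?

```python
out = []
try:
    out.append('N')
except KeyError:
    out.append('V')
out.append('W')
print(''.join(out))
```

Execution trace: 'N' (try body, no exception) → 'W' (after the try/except). Output: NW

Answer: NW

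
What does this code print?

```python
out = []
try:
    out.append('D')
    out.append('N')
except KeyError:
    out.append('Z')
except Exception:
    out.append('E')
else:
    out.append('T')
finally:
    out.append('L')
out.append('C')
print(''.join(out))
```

Execution trace: 'D' (try body) → 'N' (try body, no exception) → 'T' (else) → 'L' (finally) → 'C' (after the try/except). Output: DNTLC

Answer: DNTLC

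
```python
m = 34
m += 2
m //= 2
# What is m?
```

Trace:
`m = 34` → m = 34
`m += 2` → m = 36
`m //= 2` → m = 18
So m = 18

Answer: 18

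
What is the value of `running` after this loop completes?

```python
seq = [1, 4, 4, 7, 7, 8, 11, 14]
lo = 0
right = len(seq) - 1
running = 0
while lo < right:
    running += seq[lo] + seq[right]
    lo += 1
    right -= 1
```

Sum of pairs from ends
`running` takes the values: 0 → 15 → 30 → 42 → 56

Answer: 56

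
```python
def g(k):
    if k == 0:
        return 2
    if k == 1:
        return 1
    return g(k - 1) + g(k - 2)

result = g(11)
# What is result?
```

Build up from base cases: g(0)=2, g(1)=1, g(2)=3, g(3)=4, g(4)=7, g(5)=11, g(6)=18, ..., g(11)=199

Answer: 199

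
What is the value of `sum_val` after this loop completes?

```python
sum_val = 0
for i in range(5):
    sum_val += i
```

Sum of 0 to 4 = 10
`sum_val` takes the values: 0 → 1 → 3 → 6 → 10

Answer: 10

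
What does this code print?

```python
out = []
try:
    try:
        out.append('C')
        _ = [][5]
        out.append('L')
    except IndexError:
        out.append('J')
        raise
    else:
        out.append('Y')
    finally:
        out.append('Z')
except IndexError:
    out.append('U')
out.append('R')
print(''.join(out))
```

Execution trace: 'C' (try body) → 'J' (except IndexError) → 'Z' (finally) → 'U' (outer except IndexError) → 'R' (after the try/except). Output: CJZUR

Answer: CJZUR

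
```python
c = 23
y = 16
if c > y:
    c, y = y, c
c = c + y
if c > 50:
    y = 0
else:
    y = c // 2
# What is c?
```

Trace:
`c = 23` → c = 23
`y = 16` → y = 16
`if c > y: ...` → c > y is True → c = 16; y = 23
`c = c + y` → c = 39
`if c > 50: ...` → c > 50 is False, take else branch → y = 19
So c = 39

Answer: 39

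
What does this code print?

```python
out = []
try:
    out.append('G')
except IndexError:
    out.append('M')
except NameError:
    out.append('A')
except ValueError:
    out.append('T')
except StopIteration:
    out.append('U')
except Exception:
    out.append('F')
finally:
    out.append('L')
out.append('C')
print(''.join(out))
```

Execution trace: 'G' (try body, no exception) → 'L' (finally) → 'C' (after the try/except). Output: GLC

Answer: GLC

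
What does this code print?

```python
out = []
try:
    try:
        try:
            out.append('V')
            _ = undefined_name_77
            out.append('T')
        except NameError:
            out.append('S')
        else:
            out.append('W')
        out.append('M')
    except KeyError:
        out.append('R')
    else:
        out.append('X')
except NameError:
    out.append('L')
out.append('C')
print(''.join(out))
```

Execution trace: 'V' (inner try body) → 'S' (inner except NameError) → 'M' (try body, no exception) → 'X' (else) → 'C' (after the try/except). Output: VSMXC

Answer: VSMXC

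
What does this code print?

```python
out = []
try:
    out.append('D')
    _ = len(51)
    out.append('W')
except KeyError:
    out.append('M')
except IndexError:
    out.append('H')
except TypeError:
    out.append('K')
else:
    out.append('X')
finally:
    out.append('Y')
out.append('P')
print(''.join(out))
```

Execution trace: 'D' (try body) → 'K' (except TypeError) → 'Y' (finally) → 'P' (after the try/except). Output: DKYP

Answer: DKYP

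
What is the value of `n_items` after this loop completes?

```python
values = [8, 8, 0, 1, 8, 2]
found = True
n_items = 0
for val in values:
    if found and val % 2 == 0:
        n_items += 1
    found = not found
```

Count even values at even positions
`n_items` takes the values: 0 → 1 → 2 → 3

Answer: 3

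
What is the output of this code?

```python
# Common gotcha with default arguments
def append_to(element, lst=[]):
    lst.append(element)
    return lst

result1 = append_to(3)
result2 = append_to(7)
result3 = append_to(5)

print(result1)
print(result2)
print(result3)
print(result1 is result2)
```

Key concept: mutable default argument gotcha.
Step by step:
`result1 = append_to(3)` → result1 = [3]
`result2 = append_to(7)` → result1 = [3, 7] (same object as result2); result2 = [3, 7] (same object as result1)
`result3 = append_to(5)` → result1 = [3, 7, 5] (same object as result2, result3); result2 = [3, 7, 5] (same object as result1, result3); result3 = [3, 7, 5] (same object as result1, result2)
`print(result1)` → prints [3, 7, 5]
`print(result2)` → prints [3, 7, 5]
`print(result3)` → prints [3, 7, 5]
`print(result1 is result2)` → prints True

Answer:
[3, 7, 5]
[3, 7, 5]
[3, 7, 5]
True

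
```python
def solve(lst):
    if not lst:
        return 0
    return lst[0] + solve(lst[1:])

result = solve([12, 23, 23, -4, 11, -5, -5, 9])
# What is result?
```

12 + 23 + 23 + (-4) + 11 + (-5) + (-5) + 9 + 0 = 64

Answer: 64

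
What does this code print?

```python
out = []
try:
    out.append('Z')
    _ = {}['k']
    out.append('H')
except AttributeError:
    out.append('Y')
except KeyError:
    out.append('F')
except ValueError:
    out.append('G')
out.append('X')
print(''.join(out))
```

Execution trace: 'Z' (try body) → 'F' (except KeyError) → 'X' (after the try/except). Output: ZFX

Answer: ZFX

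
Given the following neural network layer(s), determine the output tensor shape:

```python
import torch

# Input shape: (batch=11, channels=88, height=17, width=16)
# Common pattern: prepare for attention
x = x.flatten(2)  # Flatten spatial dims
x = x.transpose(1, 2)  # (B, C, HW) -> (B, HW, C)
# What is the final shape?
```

Input: (11, 88, 17, 16) -> after flatten(2): (11, 88, 272) -> Output: (11, 272, 88)

Answer: (11, 272, 88)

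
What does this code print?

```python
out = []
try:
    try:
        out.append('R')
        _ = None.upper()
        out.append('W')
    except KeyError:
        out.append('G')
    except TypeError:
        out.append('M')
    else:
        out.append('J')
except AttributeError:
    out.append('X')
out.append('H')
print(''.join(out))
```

Execution trace: 'R' (try body) → 'X' (outer except AttributeError) → 'H' (after the try/except). Output: RXH

Answer: RXH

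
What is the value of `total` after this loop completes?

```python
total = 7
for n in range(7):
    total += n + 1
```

Start at 7, add 1 to 7 = 35
`total` takes the values: 7 → 8 → 10 → 13 → 17 → 22 → 28 → 35

Answer: 35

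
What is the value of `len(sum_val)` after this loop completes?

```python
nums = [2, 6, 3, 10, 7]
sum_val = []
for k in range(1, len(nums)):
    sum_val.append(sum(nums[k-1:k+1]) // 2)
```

Number of 2-element averages
`sum_val` takes the values: [] → [4] → [4, 4] → [4, 4, 6] → [4, 4, 6, 8]
So `len(sum_val)` = 4

Answer: 4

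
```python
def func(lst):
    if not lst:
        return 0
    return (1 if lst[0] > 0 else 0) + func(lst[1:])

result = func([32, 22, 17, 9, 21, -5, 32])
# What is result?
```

Count of positive elements in [32, 22, 17, 9, 21, -5, 32] = 6

Answer: 6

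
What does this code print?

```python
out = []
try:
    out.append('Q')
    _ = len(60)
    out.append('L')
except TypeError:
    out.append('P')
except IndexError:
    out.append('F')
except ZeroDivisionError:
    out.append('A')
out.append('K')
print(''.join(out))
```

Execution trace: 'Q' (try body) → 'P' (except TypeError) → 'K' (after the try/except). Output: QPK

Answer: QPK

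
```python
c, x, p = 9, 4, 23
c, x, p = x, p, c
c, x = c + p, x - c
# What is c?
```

Trace:
`c, x, p = 9, 4, 23` → c = 9; x = 4; p = 23
`c, x, p = x, p, c` → c = 4; x = 23; p = 9
`c, x = c + p, x - c` → c = 13; x = 19
So c = 13

Answer: 13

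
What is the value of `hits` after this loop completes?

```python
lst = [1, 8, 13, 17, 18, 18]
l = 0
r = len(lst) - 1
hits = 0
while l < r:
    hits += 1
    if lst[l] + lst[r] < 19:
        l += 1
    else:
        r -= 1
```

Steps to find pair summing to 19
`hits` takes the values: 0 → 1 → 2 → 3 → 4 → 5

Answer: 5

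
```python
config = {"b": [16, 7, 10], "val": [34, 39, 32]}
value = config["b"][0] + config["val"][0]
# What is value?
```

Trace:
`config = {"b": [16, 7, 10], "val": [34, 39, 32]}` → config = {'b': [16, 7, 10], 'val': [34, 39, 32]}
`value = config["b"][0] + config["val"][0]` → value = 50
So value = 50

Answer: 50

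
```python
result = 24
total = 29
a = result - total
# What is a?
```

Trace:
`result = 24` → result = 24
`total = 29` → total = 29
`a = result - total` → a = -5
So a = -5

Answer: -5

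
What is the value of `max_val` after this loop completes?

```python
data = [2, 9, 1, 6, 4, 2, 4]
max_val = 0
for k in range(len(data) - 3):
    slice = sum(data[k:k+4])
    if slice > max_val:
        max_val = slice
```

Max sum of 4-element window in [2, 9, 1, 6, 4, 2, 4]
`max_val` takes the values: 0 → 18 → 20

Answer: 20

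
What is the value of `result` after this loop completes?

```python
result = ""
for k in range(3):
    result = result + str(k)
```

Concatenate digits 0 to 2
`result` takes the values: "" → "0" → "01" → "012"

Answer: "012"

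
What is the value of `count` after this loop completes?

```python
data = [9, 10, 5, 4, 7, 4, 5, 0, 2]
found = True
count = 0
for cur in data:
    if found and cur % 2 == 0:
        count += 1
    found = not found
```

Count even values at even positions
`count` takes the values: 0 → 1

Answer: 1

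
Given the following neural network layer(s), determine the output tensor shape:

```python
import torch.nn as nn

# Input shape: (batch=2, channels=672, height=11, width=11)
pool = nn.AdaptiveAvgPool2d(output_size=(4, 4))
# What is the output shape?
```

Input: (2, 672, 11, 11) -> Output: (2, 672, 4, 4)

Answer: (2, 672, 4, 4)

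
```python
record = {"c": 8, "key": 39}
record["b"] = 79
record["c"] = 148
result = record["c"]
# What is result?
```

Trace:
`record = {"c": 8, "key": 39}` → record = {'c': 8, 'key': 39}
`record["b"] = 79` → record = {'c': 8, 'key': 39, 'b': 79}
`record["c"] = 148` → record = {'c': 148, 'key': 39, 'b': 79}
`result = record["c"]` → result = 148
So result = 148

Answer: 148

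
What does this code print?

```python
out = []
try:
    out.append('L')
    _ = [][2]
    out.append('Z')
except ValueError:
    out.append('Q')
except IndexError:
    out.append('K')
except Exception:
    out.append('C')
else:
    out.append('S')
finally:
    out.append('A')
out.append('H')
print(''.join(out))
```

Execution trace: 'L' (try body) → 'K' (except IndexError) → 'A' (finally) → 'H' (after the try/except). Output: LKAH

Answer: LKAH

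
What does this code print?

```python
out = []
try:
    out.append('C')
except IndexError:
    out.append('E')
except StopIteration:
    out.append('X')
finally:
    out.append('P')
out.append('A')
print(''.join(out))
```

Execution trace: 'C' (try body, no exception) → 'P' (finally) → 'A' (after the try/except). Output: CPA

Answer: CPA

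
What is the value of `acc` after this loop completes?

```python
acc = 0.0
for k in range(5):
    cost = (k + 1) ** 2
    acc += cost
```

Sum of squared losses 1² + 2² + ... + 5²
`acc` takes the values: 0.0 → 1.0 → 5.0 → 14.0 → 30.0 → 55.0

Answer: 55.0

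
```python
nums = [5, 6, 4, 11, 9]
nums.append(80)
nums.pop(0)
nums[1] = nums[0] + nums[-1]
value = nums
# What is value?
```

Trace:
`nums = [5, 6, 4, 11, 9]` → nums = [5, 6, 4, 11, 9]
`nums.append(80)` → nums = [5, 6, 4, 11, 9, 80]
`nums.pop(0)` → nums = [6, 4, 11, 9, 80]
`nums[1] = nums[0] + nums[-1]` → nums = [6, 86, 11, 9, 80]
`value = nums` → value = [6, 86, 11, 9, 80]
So value = [6, 86, 11, 9, 80]

Answer: [6, 86, 11, 9, 80]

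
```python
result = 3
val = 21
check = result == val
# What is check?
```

Trace:
`result = 3` → result = 3
`val = 21` → val = 21
`check = result == val` → check = False
So check = False

Answer: False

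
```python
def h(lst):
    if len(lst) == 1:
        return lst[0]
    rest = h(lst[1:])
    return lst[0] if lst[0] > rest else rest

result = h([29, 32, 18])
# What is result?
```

Recursive max over [29, 32, 18] = 32

Answer: 32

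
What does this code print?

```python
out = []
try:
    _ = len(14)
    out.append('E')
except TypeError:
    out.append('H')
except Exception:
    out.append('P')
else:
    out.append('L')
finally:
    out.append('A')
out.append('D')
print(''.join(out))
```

Execution trace: 'H' (except TypeError) → 'A' (finally) → 'D' (after the try/except). Output: HAD

Answer: HAD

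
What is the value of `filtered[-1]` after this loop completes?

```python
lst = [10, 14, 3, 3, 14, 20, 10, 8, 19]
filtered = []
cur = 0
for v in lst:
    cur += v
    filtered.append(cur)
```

Cumulative sum ends at 101
`filtered` takes the values: [] → [10] → [10, 24] → [10, 24, 27] → [10, 24, 27, 30] → [10, 24, 27, 30, 44] → [10, 24, 27, 30, 44, 64] → [10, 24, 27, 30, 44, 64, 74] → [10, 24, 27, 30, 44, 64, 74, 82] → [10, 24, 27, 30, 44, 64, 74, 82, 101]
So `filtered[-1]` = 101

Answer: 101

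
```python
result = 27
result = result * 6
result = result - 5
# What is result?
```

Trace:
`result = 27` → result = 27
`result = result * 6` → result = 162
`result = result - 5` → result = 157
So result = 157

Answer: 157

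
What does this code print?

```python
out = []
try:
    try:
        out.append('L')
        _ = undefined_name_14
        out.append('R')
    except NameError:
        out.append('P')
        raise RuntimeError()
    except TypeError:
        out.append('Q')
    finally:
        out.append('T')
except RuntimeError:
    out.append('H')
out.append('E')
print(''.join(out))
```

Execution trace: 'L' (inner try body) → 'P' (inner except NameError) → 'T' (inner finally) → 'H' (outer except RuntimeError) → 'E' (after the try/except). Output: LPTHE

Answer: LPTHE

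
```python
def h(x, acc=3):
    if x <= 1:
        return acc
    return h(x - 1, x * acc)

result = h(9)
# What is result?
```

Accumulator trace (n, acc): (9, 3) -> (8, 27) -> (7, 216) -> (6, 1512) -> (5, 9072) -> (4, 45360) -> (3, 181440) -> (2, 544320) -> (1, 1088640) -> return 1088640

Answer: 1088640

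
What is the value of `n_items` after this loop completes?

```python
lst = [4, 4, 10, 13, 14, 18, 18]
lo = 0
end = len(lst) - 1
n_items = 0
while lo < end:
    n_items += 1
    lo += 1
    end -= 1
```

Iterations until pointers meet (list length 7)
`n_items` takes the values: 0 → 1 → 2 → 3

Answer: 3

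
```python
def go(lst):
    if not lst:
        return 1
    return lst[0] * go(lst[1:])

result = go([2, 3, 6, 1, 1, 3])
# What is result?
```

Product over [2, 3, 6, 1, 1, 3] = 2 * 3 * 6 * 1 * 1 * 3 = 108

Answer: 108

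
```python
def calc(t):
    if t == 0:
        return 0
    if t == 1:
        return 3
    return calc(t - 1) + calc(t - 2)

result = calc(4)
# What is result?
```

Build up from base cases: calc(0)=0, calc(1)=3, calc(2)=3, calc(3)=6, calc(4)=9

Answer: 9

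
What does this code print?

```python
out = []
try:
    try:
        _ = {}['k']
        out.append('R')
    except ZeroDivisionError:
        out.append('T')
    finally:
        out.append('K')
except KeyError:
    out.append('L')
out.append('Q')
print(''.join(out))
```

Execution trace: 'K' (inner finally) → 'L' (outer except KeyError) → 'Q' (after the try/except). Output: KLQ

Answer: KLQ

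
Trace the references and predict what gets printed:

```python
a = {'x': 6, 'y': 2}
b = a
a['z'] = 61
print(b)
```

Key concept: dict aliasing.
Step by step:
`a = {'x': 6, 'y': 2}` → a = {'x': 6, 'y': 2}
`b = a` → b = {'x': 6, 'y': 2} (same object as a)
`a['z'] = 61` → a = {'x': 6, 'y': 2, 'z': 61} (same object as b); b = {'x': 6, 'y': 2, 'z': 61} (same object as a)
`print(b)` → prints {'x': 6, 'y': 2, 'z': 61}

Answer: {'x': 6, 'y': 2, 'z': 61}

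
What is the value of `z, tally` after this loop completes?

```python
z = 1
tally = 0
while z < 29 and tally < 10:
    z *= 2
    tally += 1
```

Double until >= 29 or 10 iterations
`z, tally` takes the values: (1, 0) → (2, 0) → (2, 1) → (4, 1) → (4, 2) → (8, 2) → (8, 3) → (16, 3) → (16, 4) → (32, 4) → (32, 5)

Answer: 32, 5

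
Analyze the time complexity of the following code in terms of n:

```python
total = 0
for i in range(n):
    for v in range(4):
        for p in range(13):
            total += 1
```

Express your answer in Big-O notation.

Each loop level contributes: n × 1 × 1. Multiplying the contributions gives O(n).

Answer: O(n)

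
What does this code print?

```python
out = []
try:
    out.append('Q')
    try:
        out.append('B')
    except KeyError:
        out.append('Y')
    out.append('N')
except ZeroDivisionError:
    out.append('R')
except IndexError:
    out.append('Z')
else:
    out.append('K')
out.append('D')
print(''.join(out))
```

Execution trace: 'Q' (try body) → 'B' (inner try body, no exception) → 'N' (try body, no exception) → 'K' (else) → 'D' (after the try/except). Output: QBNKD

Answer: QBNKD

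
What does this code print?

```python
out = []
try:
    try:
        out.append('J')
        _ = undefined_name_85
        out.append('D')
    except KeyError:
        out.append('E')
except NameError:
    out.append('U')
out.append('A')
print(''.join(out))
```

Execution trace: 'J' (try body) → 'U' (outer except NameError) → 'A' (after the try/except). Output: JUA

Answer: JUA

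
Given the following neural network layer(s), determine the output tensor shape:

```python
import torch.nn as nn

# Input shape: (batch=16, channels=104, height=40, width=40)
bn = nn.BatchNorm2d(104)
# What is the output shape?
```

Input: (16, 104, 40, 40) -> Output: (16, 104, 40, 40)

Answer: (16, 104, 40, 40)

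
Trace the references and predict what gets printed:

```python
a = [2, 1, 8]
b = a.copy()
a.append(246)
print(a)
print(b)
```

Key concept: list.copy() creates independent copy.
Step by step:
`a = [2, 1, 8]` → a = [2, 1, 8]
`b = a.copy()` → b = [2, 1, 8]
`a.append(246)` → a = [2, 1, 8, 246]
`print(a)` → prints [2, 1, 8, 246]
`print(b)` → prints [2, 1, 8]

Answer:
[2, 1, 8, 246]
[2, 1, 8]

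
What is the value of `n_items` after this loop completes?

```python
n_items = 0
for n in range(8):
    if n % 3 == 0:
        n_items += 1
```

Count numbers divisible by 3 in range(8)
`n_items` takes the values: 0 → 1 → 2 → 3

Answer: 3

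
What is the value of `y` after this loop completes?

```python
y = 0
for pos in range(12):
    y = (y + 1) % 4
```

Increment mod 4, 12 times = 0
`y` takes the values: 0 → 1 → 2 → 3 → 0 → 1 → 2 → 3 → 0 → 1 → 2 → 3 → 0

Answer: 0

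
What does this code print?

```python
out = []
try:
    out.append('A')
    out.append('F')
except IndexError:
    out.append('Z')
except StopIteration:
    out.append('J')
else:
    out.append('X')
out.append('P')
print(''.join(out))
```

Execution trace: 'A' (try body) → 'F' (try body, no exception) → 'X' (else) → 'P' (after the try/except). Output: AFXP

Answer: AFXP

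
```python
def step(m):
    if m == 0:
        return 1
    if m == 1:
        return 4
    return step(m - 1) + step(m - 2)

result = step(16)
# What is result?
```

Build up from base cases: step(0)=1, step(1)=4, step(2)=5, step(3)=9, step(4)=14, step(5)=23, step(6)=37, ..., step(16)=4558

Answer: 4558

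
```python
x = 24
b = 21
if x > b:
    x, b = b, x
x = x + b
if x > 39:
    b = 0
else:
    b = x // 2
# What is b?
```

Trace:
`x = 24` → x = 24
`b = 21` → b = 21
`if x > b: ...` → x > b is True → x = 21; b = 24
`x = x + b` → x = 45
`if x > 39: ...` → x > 39 is True → b = 0
So b = 0

Answer: 0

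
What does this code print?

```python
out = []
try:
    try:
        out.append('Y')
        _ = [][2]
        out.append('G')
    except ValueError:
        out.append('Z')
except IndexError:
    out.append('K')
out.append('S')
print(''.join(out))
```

Execution trace: 'Y' (try body) → 'K' (outer except IndexError) → 'S' (after the try/except). Output: YKS

Answer: YKS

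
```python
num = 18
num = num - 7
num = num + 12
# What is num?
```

Trace:
`num = 18` → num = 18
`num = num - 7` → num = 11
`num = num + 12` → num = 23
So num = 23

Answer: 23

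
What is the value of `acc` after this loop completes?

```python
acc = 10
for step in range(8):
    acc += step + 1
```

Start at 10, add 1 to 8 = 46
`acc` takes the values: 10 → 11 → 13 → 16 → 20 → 25 → 31 → 38 → 46

Answer: 46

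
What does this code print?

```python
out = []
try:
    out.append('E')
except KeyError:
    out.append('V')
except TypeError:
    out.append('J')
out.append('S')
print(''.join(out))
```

Execution trace: 'E' (try body, no exception) → 'S' (after the try/except). Output: ES

Answer: ES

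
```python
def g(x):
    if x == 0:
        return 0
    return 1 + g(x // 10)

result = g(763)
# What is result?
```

Count of digits of 763: 3

Answer: 3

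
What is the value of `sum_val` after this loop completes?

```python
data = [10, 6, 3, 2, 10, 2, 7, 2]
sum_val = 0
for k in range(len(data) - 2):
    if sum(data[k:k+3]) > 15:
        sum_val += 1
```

Count windows with sum > 15
`sum_val` takes the values: 0 → 1 → 2

Answer: 2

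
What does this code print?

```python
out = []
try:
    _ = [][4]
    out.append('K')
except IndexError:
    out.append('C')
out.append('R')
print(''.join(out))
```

Execution trace: 'C' (except IndexError) → 'R' (after the try/except). Output: CR

Answer: CR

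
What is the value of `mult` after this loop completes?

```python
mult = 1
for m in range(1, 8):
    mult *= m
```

7! = 5040
`mult` takes the values: 1 → 2 → 6 → 24 → 120 → 720 → 5040

Answer: 5040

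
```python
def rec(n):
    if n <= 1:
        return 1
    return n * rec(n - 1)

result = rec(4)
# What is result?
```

rec(4) = 4 * 3 * 2 * 1 = 24

Answer: 24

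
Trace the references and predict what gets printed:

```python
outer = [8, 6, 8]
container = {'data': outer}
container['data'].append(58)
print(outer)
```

Key concept: dict holds reference to list.
Step by step:
`outer = [8, 6, 8]` → outer = [8, 6, 8]
`container = {'data': outer}` → container = {'data': [8, 6, 8]}
`container['data'].append(58)` → outer = [8, 6, 8, 58]; container = {'data': [8, 6, 8, 58]}
`print(outer)` → prints [8, 6, 8, 58]

Answer: [8, 6, 8, 58]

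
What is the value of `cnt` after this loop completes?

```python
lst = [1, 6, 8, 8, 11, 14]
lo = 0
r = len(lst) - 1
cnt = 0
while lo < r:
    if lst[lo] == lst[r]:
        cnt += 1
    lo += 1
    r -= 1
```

Count matching pairs from ends
`cnt` takes the values: 0 → 1

Answer: 1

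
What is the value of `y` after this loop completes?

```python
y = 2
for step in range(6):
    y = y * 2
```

Multiply by 2, 6 times: 2 * 2^6 = 128
`y` takes the values: 2 → 4 → 8 → 16 → 32 → 64 → 128

Answer: 128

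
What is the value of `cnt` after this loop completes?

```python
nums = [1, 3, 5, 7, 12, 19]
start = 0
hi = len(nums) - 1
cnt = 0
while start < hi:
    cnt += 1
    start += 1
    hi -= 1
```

Iterations until pointers meet (list length 6)
`cnt` takes the values: 0 → 1 → 2 → 3

Answer: 3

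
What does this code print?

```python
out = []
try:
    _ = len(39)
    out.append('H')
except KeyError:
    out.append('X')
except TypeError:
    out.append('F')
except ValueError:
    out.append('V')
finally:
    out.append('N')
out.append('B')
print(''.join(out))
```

Execution trace: 'F' (except TypeError) → 'N' (finally) → 'B' (after the try/except). Output: FNB

Answer: FNB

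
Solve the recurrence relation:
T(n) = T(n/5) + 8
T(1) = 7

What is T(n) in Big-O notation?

Each step divides n by 5 and adds 8. After log_5(n) steps we reach T(1)=7. So T(n) = 8·log_5(n) + 7 = O(log n).

Answer: O(log n)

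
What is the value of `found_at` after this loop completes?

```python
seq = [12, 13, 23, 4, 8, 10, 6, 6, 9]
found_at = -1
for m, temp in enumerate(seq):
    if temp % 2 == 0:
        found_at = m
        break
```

First even number index in [12, 13, 23, 4, 8, 10, 6, 6, 9]
`found_at` takes the values: -1 → 0

Answer: 0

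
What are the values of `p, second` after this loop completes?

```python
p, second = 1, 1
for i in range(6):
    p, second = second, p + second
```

Fibonacci: after 6 iterations
`p, second` takes the values: (1, 1) → (1, 2) → (2, 3) → (3, 5) → (5, 8) → (8, 13) → (13, 21)

Answer: 13, 21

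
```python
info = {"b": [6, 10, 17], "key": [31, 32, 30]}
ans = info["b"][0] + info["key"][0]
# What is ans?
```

Trace:
`info = {"b": [6, 10, 17], "key": [31, 32, 30]}` → info = {'b': [6, 10, 17], 'key': [31, 32, 30]}
`ans = info["b"][0] + info["key"][0]` → ans = 37
So ans = 37

Answer: 37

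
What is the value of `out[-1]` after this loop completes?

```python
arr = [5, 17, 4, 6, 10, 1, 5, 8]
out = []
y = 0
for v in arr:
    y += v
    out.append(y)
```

Cumulative sum ends at 56
`out` takes the values: [] → [5] → [5, 22] → [5, 22, 26] → [5, 22, 26, 32] → [5, 22, 26, 32, 42] → [5, 22, 26, 32, 42, 43] → [5, 22, 26, 32, 42, 43, 48] → [5, 22, 26, 32, 42, 43, 48, 56]
So `out[-1]` = 56

Answer: 56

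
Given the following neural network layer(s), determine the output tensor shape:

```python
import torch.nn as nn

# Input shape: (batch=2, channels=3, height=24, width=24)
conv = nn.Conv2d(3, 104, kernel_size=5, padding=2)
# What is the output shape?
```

Input: (2, 3, 24, 24) -> Output: (2, 104, 24, 24)

Answer: (2, 104, 24, 24)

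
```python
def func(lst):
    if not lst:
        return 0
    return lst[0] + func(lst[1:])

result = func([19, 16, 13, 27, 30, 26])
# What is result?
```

19 + 16 + 13 + 27 + 30 + 26 + 0 = 131

Answer: 131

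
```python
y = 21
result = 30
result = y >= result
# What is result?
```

Trace:
`y = 21` → y = 21
`result = 30` → result = 30
`result = y >= result` → result = False
So result = False

Answer: False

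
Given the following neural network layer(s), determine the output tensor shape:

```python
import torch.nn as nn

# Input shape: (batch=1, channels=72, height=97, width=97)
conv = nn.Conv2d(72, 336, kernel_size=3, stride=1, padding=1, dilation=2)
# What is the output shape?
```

Input: (1, 72, 97, 97) -> Output: (1, 336, 95, 95)

Answer: (1, 336, 95, 95)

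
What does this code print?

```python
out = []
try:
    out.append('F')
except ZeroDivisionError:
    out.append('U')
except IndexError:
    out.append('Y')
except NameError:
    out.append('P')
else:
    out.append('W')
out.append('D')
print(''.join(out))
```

Execution trace: 'F' (try body, no exception) → 'W' (else) → 'D' (after the try/except). Output: FWD

Answer: FWD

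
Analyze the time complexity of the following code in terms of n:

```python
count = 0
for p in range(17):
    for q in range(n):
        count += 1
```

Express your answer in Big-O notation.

Each loop level contributes: 1 × n. Multiplying the contributions gives O(n).

Answer: O(n)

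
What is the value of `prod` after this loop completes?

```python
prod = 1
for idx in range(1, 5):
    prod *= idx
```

4! = 24
`prod` takes the values: 1 → 2 → 6 → 24

Answer: 24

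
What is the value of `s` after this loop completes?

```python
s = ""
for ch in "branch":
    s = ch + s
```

Reverse 'branch'
`s` takes the values: "" → "b" → "rb" → "arb" → "narb" → "cnarb" → "hcnarb"

Answer: "hcnarb"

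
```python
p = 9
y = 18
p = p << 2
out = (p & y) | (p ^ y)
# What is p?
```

Trace:
`p = 9` → p = 9
`y = 18` → y = 18
`p = p << 2` → p = 36
`out = (p & y) | (p ^ y)` → out = 54
So p = 36

Answer: 36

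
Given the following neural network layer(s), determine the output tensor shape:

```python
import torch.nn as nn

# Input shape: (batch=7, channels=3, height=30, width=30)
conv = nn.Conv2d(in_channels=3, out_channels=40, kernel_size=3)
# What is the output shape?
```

Input: (7, 3, 30, 30) -> Output: (7, 40, 28, 28)

Answer: (7, 40, 28, 28)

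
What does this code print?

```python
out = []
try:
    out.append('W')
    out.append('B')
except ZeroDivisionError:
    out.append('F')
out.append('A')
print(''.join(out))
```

Execution trace: 'W' (try body) → 'B' (try body, no exception) → 'A' (after the try/except). Output: WBA

Answer: WBA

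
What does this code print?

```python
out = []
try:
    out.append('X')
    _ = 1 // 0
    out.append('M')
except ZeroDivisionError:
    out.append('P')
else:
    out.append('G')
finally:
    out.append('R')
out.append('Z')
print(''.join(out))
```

Execution trace: 'X' (try body) → 'P' (except ZeroDivisionError) → 'R' (finally) → 'Z' (after the try/except). Output: XPRZ

Answer: XPRZ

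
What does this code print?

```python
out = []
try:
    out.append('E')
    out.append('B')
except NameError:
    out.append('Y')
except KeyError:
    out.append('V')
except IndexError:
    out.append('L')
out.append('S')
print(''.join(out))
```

Execution trace: 'E' (try body) → 'B' (try body, no exception) → 'S' (after the try/except). Output: EBS

Answer: EBS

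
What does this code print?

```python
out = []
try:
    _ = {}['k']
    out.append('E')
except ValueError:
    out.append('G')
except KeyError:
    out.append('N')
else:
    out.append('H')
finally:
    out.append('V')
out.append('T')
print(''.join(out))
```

Execution trace: 'N' (except KeyError) → 'V' (finally) → 'T' (after the try/except). Output: NVT

Answer: NVT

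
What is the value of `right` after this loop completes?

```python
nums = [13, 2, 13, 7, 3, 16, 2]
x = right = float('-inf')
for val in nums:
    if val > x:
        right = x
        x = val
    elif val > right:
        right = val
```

Second largest (with repeats) in [13, 2, 13, 7, 3, 16, 2]
`right` takes the values: -inf → 2 → 13

Answer: 13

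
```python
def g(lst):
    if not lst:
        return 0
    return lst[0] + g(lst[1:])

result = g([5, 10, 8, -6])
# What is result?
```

5 + 10 + 8 + (-6) + 0 = 17

Answer: 17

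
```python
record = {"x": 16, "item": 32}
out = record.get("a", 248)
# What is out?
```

Trace:
`record = {"x": 16, "item": 32}` → record = {'x': 16, 'item': 32}
`out = record.get("a", 248)` → out = 248
So out = 248

Answer: 248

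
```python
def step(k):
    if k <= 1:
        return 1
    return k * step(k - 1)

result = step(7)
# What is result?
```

step(7) = 7 * 6 * 5 * 4 * 3 * 2 * 1 = 5040

Answer: 5040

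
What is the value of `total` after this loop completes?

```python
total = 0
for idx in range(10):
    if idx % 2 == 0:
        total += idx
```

Sum of even numbers 0 to 9
`total` takes the values: 0 → 2 → 6 → 12 → 20

Answer: 20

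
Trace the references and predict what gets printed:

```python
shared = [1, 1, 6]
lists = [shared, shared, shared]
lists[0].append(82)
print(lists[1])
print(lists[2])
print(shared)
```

Key concept: list of same reference.
Step by step:
`shared = [1, 1, 6]` → shared = [1, 1, 6]
`lists = [shared, shared, shared]` → lists = [[1, 1, 6], [1, 1, 6], [1, 1, 6]]
`lists[0].append(82)` → shared = [1, 1, 6, 82]; lists = [[1, 1, 6, 82], [1, 1, 6, 82], [1, 1, 6, 82]]
`print(lists[1])` → prints [1, 1, 6, 82]
`print(lists[2])` → prints [1, 1, 6, 82]
`print(shared)` → prints [1, 1, 6, 82]

Answer:
[1, 1, 6, 82]
[1, 1, 6, 82]
[1, 1, 6, 82]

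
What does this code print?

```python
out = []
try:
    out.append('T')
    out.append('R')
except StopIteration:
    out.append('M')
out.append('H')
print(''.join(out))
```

Execution trace: 'T' (try body) → 'R' (try body, no exception) → 'H' (after the try/except). Output: TRH

Answer: TRH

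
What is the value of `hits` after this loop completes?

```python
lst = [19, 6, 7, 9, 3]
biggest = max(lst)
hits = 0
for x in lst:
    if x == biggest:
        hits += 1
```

Count of max value 19 in [19, 6, 7, 9, 3]
`hits` takes the values: 0 → 1

Answer: 1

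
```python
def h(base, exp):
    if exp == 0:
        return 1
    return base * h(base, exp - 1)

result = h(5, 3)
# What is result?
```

h(5, 3) = 5 * 5 * 5 = 125

Answer: 125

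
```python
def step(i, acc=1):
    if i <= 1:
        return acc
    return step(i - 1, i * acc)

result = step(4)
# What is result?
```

Accumulator trace (n, acc): (4, 1) -> (3, 4) -> (2, 12) -> (1, 24) -> return 24

Answer: 24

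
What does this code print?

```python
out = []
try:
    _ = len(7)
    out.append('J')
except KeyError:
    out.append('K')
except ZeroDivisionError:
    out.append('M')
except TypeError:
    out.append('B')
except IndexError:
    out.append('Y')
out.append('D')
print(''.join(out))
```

Execution trace: 'B' (except TypeError) → 'D' (after the try/except). Output: BD

Answer: BD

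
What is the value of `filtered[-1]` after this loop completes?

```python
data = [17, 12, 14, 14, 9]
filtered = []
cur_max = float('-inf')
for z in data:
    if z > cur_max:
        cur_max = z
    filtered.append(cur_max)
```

Running max ends at 17
`filtered` takes the values: [] → [17] → [17, 17] → [17, 17, 17] → [17, 17, 17, 17] → [17, 17, 17, 17, 17]
So `filtered[-1]` = 17

Answer: 17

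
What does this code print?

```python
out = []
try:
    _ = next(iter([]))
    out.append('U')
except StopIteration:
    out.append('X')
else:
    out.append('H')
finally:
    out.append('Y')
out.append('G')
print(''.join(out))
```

Execution trace: 'X' (except StopIteration) → 'Y' (finally) → 'G' (after the try/except). Output: XYG

Answer: XYG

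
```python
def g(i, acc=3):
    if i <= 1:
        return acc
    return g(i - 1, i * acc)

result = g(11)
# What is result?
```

Accumulator trace (n, acc): (11, 3) -> (10, 33) -> (9, 330) -> (8, 2970) -> (7, 23760) -> (6, 166320) -> (5, 997920) -> (4, 4989600) -> (3, 19958400) -> (2, 59875200) -> (1, 119750400) -> return 119750400

Answer: 119750400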